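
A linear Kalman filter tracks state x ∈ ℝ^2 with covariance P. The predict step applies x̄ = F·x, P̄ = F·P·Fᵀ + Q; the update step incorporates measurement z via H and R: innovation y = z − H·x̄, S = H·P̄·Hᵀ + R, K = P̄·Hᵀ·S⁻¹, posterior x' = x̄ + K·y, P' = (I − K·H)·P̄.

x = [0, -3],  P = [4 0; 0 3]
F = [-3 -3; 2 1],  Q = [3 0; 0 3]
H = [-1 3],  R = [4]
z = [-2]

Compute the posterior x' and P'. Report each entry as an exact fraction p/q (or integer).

x̄ = F·x = [9, -3]
P̄ = F·P·Fᵀ + Q = [66 -33; -33 22]
y = z − H·x̄ = [16]
S = H·P̄·Hᵀ + R = [466]
K = P̄·Hᵀ·S⁻¹ = [-165/466; 99/466]
x' = x̄ + K·y = [777/233, 93/233]
P' = (I − K·H)·P̄ = [3531/466 957/466; 957/466 451/466]

x' = [777/233, 93/233]
P' = [3531/466 957/466; 957/466 451/466]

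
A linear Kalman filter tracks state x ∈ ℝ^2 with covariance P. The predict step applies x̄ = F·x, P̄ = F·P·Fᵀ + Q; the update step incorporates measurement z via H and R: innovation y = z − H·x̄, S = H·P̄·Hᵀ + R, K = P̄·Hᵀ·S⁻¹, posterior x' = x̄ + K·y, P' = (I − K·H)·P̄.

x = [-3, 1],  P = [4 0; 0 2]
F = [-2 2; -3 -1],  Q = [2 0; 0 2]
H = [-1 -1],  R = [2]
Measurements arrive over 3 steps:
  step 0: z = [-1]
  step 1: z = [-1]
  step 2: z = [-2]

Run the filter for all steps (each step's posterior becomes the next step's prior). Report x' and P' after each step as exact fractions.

step 0: x̄ = F·x = [8, 8]
step 0: P̄ = F·P·Fᵀ + Q = [26 20; 20 40]
step 0: y = z − H·x̄ = [15]
step 0: S = H·P̄·Hᵀ + R = [108]
step 0: K = P̄·Hᵀ·S⁻¹ = [-23/54; -5/9]
step 0: x' = x̄ + K·y = [29/18, -1/3]
step 0: P' = (I − K·H)·P̄ = [173/27 -50/9; -50/9 20/3]
step 1: x̄ = F·x = [-35/9, -9/2]
step 1: P̄ = F·P·Fᵀ + Q = [2666/27 142/3; 142/3 33]
step 1: y = z − H·x̄ = [-169/18]
step 1: S = H·P̄·Hᵀ + R = [6167/27]
step 1: K = P̄·Hᵀ·S⁻¹ = [-3944/6167; -2169/6167]
step 1: x' = x̄ + K·y = [13047/6167, -7387/6167]
step 1: P' = (I − K·H)·P̄ = [32818/6167 -24930/6167; -24930/6167 29268/6167]
step 2: x̄ = F·x = [-40868/6167, -31754/6167]
step 2: P̄ = F·P·Fᵀ + Q = [460118/6167 238092/6167; 238092/6167 187384/6167]
step 2: y = z − H·x̄ = [-84956/6167]
step 2: S = H·P̄·Hᵀ + R = [1136020/6167]
step 2: K = P̄·Hᵀ·S⁻¹ = [-69821/113602; -106369/284005]
step 2: x' = x̄ + K·y = [104510/56801, 2982/284005]
step 2: P' = (I − K·H)·P̄ = [285439/56801 -215618/56801; -215618/56801 1290828/284005]

step 0: x' = [29/18, -1/3], P' = [173/27 -50/9; -50/9 20/3]
step 1: x' = [13047/6167, -7387/6167], P' = [32818/6167 -24930/6167; -24930/6167 29268/6167]
step 2: x' = [104510/56801, 2982/284005], P' = [285439/56801 -215618/56801; -215618/56801 1290828/284005]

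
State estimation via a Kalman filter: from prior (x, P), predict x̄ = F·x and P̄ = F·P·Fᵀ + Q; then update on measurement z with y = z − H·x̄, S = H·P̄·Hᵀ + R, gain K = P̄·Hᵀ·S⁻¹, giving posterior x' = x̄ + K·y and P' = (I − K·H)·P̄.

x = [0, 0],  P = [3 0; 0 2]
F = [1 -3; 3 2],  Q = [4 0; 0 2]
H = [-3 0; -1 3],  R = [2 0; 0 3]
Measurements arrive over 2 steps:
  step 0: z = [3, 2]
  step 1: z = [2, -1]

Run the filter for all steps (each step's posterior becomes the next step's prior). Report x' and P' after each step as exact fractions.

step 0: x' = [-75007/75629, 25269/75629], P' = [16638/75629 5478/75629; 5478/75629 26786/75629]
step 1: x' = [-101643874/134947487, -94303449/134947487], P' = [28674096/134947487 8583228/134947487; 8583228/134947487 45069888/134947487]

step 0: x̄ = F·x = [0, 0]
step 0: P̄ = F·P·Fᵀ + Q = [25 -3; -3 37]
step 0: y = z − H·x̄ = [3, 2]
step 0: S = H·P̄·Hᵀ + R = [227 102; 102 379]
step 0: K = P̄·Hᵀ·S⁻¹ = [-24957/75629 -68/75629; -8217/75629 24960/75629]
step 0: x' = x̄ + K·y = [-75007/75629, 25269/75629]
step 0: P' = (I − K·H)·P̄ = [16638/75629 5478/75629; 5478/75629 26786/75629]
step 1: x̄ = F·x = [-150814/75629, -174483/75629]
step 1: P̄ = F·P·Fᵀ + Q = [527360/75629 -149148/75629; -149148/75629 473880/75629]
step 1: y = z − H·x̄ = [-301184/75629, 297006/75629]
step 1: S = H·P̄·Hᵀ + R = [4897498/75629 2924412/75629; 2924412/75629 5914055/75629]
step 1: K = P̄·Hᵀ·S⁻¹ = [-43011144/134947487 -974804/134947487; -12874842/134947487 42208812/134947487]
step 1: x' = x̄ + K·y = [-101643874/134947487, -94303449/134947487]
step 1: P' = (I − K·H)·P̄ = [28674096/134947487 8583228/134947487; 8583228/134947487 45069888/134947487]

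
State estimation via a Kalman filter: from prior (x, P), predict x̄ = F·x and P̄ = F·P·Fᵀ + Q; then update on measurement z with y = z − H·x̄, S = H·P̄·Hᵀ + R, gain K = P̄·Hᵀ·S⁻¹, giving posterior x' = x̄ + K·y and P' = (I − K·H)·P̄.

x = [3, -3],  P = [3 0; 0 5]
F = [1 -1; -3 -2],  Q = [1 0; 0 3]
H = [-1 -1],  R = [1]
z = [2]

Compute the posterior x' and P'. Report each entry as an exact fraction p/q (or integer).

x' = [161/31, -441/62]
P' = [229/31 -224/31; -224/31 499/62]

x̄ = F·x = [6, -3]
P̄ = F·P·Fᵀ + Q = [9 1; 1 50]
y = z − H·x̄ = [5]
S = H·P̄·Hᵀ + R = [62]
K = P̄·Hᵀ·S⁻¹ = [-5/31; -51/62]
x' = x̄ + K·y = [161/31, -441/62]
P' = (I − K·H)·P̄ = [229/31 -224/31; -224/31 499/62]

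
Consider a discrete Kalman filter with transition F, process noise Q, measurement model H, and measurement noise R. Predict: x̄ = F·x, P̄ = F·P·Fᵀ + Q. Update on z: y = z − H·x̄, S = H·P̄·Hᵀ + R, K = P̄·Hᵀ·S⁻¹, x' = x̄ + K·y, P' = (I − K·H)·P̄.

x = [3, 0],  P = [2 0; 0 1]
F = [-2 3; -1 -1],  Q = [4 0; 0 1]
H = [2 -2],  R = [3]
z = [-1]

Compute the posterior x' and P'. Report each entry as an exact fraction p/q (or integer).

x̄ = F·x = [-6, -3]
P̄ = F·P·Fᵀ + Q = [21 1; 1 4]
y = z − H·x̄ = [5]
S = H·P̄·Hᵀ + R = [95]
K = P̄·Hᵀ·S⁻¹ = [8/19; -6/95]
x' = x̄ + K·y = [-74/19, -63/19]
P' = (I − K·H)·P̄ = [79/19 67/19; 67/19 344/95]

x' = [-74/19, -63/19]
P' = [79/19 67/19; 67/19 344/95]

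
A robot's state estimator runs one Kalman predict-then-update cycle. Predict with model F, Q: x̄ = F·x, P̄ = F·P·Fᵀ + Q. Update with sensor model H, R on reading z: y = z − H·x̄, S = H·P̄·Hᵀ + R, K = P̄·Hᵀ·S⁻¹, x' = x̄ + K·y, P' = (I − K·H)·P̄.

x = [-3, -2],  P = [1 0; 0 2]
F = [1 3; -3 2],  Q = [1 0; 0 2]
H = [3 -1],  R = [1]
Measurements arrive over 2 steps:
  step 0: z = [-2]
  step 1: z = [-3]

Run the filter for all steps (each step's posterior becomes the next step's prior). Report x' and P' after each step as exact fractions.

step 0: x̄ = F·x = [-9, 5]
step 0: P̄ = F·P·Fᵀ + Q = [20 9; 9 19]
step 0: y = z − H·x̄ = [30]
step 0: S = H·P̄·Hᵀ + R = [146]
step 0: K = P̄·Hᵀ·S⁻¹ = [51/146; 4/73]
step 0: x' = x̄ + K·y = [108/73, 485/73]
step 0: P' = (I − K·H)·P̄ = [319/146 453/73; 453/73 1355/73]
step 1: x̄ = F·x = [1563/73, 646/73]
step 1: P̄ = F·P·Fᵀ + Q = [30291/146 8961/146; 8961/146 3131/146]
step 1: y = z − H·x̄ = [-4262/73]
step 1: S = H·P̄·Hᵀ + R = [111065/73]
step 1: K = P̄·Hᵀ·S⁻¹ = [40956/111065; 11876/111065]
step 1: x' = x̄ + K·y = [-13149/111065, 289486/111065]
step 1: P' = (I − K·H)·P̄ = [129891/222130 307761/222130; 307761/222130 899531/222130]

step 0: x' = [108/73, 485/73], P' = [319/146 453/73; 453/73 1355/73]
step 1: x' = [-13149/111065, 289486/111065], P' = [129891/222130 307761/222130; 307761/222130 899531/222130]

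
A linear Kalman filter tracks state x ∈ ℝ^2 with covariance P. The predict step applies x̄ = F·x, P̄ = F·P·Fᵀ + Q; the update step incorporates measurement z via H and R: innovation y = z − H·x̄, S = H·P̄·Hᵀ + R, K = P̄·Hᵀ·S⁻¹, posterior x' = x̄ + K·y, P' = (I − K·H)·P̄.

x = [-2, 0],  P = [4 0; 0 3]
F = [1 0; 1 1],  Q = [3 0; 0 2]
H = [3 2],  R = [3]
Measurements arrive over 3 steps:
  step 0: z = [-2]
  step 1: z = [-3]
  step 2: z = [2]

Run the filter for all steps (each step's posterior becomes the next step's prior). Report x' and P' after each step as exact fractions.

step 0: x̄ = F·x = [-2, -2]
step 0: P̄ = F·P·Fᵀ + Q = [7 4; 4 9]
step 0: y = z − H·x̄ = [8]
step 0: S = H·P̄·Hᵀ + R = [150]
step 0: K = P̄·Hᵀ·S⁻¹ = [29/150; 1/5]
step 0: x' = x̄ + K·y = [-34/75, -2/5]
step 0: P' = (I − K·H)·P̄ = [209/150 -9/5; -9/5 3]
step 1: x̄ = F·x = [-34/75, -64/75]
step 1: P̄ = F·P·Fᵀ + Q = [659/150 -61/150; -61/150 419/150]
step 1: y = z − H·x̄ = [1/15]
step 1: S = H·P̄·Hᵀ + R = [293/6]
step 1: K = P̄·Hᵀ·S⁻¹ = [371/1465; 131/1465]
step 1: x' = x̄ + K·y = [-3197/7325, -6207/7325]
step 1: P' = (I − K·H)·P̄ = [9241/7325 -11079/7325; -11079/7325 17601/7325]
step 2: x̄ = F·x = [-3197/7325, -9404/7325]
step 2: P̄ = F·P·Fᵀ + Q = [31216/7325 -1838/7325; -1838/7325 19334/7325]
step 2: y = z − H·x̄ = [43049/7325]
step 2: S = H·P̄·Hᵀ + R = [358199/7325]
step 2: K = P̄·Hᵀ·S⁻¹ = [89972/358199; 33154/358199]
step 2: x' = x̄ + K·y = [372429/358199, -265018/358199]
step 2: P' = (I − K·H)·P̄ = [421376/358199 -497106/358199; -497106/358199 795390/358199]

step 0: x' = [-34/75, -2/5], P' = [209/150 -9/5; -9/5 3]
step 1: x' = [-3197/7325, -6207/7325], P' = [9241/7325 -11079/7325; -11079/7325 17601/7325]
step 2: x' = [372429/358199, -265018/358199], P' = [421376/358199 -497106/358199; -497106/358199 795390/358199]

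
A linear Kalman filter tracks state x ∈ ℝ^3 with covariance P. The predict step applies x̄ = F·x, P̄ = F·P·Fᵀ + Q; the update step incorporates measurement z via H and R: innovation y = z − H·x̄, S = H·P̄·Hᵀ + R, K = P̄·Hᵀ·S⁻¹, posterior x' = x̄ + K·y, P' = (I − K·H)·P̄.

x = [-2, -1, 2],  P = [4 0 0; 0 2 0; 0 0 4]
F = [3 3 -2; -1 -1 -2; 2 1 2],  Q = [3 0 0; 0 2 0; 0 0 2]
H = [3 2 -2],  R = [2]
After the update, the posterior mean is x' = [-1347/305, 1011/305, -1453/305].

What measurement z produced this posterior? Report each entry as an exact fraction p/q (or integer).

z = [3]

x̄ = F·x = [-13, -1, -1]
P̄ = F·P·Fᵀ + Q = [73 -2 14; -2 24 -26; 14 -26 36]
S = H·P̄·Hᵀ + R = [915]
K = P̄·Hᵀ·S⁻¹ = [187/915; 94/915; -82/915]
x' − x̄ = [2618/305, 1316/305, -1148/305] = K·y
y = (KᵀK)⁻¹·Kᵀ·(x' − x̄) = [42]
z = y + H·x̄ = [42] + [-39] = [3]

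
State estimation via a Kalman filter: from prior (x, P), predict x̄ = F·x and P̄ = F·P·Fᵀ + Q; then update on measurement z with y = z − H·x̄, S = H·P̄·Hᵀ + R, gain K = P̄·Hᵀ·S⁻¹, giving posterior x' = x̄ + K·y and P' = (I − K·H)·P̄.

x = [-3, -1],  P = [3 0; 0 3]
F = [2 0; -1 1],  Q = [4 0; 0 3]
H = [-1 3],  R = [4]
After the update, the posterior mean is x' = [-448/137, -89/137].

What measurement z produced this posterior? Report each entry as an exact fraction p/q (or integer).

z = [1]

x̄ = F·x = [-6, 2]
P̄ = F·P·Fᵀ + Q = [16 -6; -6 9]
S = H·P̄·Hᵀ + R = [137]
K = P̄·Hᵀ·S⁻¹ = [-34/137; 33/137]
x' − x̄ = [374/137, -363/137] = K·y
y = (KᵀK)⁻¹·Kᵀ·(x' − x̄) = [-11]
z = y + H·x̄ = [-11] + [12] = [1]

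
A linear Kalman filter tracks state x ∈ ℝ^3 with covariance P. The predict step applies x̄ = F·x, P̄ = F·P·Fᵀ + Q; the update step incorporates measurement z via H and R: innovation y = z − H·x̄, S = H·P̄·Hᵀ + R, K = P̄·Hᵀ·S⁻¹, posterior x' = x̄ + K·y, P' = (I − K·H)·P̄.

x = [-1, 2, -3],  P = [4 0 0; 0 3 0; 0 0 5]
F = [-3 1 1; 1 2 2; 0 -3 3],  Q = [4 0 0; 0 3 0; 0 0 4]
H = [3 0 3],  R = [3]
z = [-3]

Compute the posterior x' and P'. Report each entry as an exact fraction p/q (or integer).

x' = [2762/409, -651/409, -3183/409]
P' = [10884/409 -956/409 -10830/409; -956/409 15183/409 972/409; -10830/409 972/409 10912/409]

x̄ = F·x = [2, -3, -15]
P̄ = F·P·Fᵀ + Q = [48 4 6; 4 39 12; 6 12 76]
y = z − H·x̄ = [36]
S = H·P̄·Hᵀ + R = [1227]
K = P̄·Hᵀ·S⁻¹ = [54/409; 16/409; 82/409]
x' = x̄ + K·y = [2762/409, -651/409, -3183/409]
P' = (I − K·H)·P̄ = [10884/409 -956/409 -10830/409; -956/409 15183/409 972/409; -10830/409 972/409 10912/409]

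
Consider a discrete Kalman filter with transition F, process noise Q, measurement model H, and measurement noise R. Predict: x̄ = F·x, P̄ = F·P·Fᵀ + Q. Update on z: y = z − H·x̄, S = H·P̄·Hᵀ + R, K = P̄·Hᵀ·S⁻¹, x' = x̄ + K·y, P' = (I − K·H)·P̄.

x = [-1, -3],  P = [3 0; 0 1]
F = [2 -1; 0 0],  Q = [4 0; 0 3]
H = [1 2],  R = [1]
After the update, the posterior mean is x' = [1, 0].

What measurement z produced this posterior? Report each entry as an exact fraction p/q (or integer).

z = [1]

x̄ = F·x = [1, 0]
P̄ = F·P·Fᵀ + Q = [17 0; 0 3]
S = H·P̄·Hᵀ + R = [30]
K = P̄·Hᵀ·S⁻¹ = [17/30; 1/5]
x' − x̄ = [0, 0] = K·y
y = (KᵀK)⁻¹·Kᵀ·(x' − x̄) = [0]
z = y + H·x̄ = [0] + [1] = [1]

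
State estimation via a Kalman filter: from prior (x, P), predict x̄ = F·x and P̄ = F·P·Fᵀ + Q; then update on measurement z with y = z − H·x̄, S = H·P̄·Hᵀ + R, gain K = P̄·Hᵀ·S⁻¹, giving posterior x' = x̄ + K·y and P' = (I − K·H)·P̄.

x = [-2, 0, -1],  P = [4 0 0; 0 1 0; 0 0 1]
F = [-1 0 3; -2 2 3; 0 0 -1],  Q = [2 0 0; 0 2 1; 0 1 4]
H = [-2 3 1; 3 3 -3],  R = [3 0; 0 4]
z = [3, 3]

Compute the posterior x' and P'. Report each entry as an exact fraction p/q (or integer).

x' = [8437/78737, 83228/78737, 14912/78737]
P' = [119964/78737 28795/78737 133779/78737; 28795/78737 23456/78737 39611/78737; 133779/78737 39611/78737 180510/78737]

x̄ = F·x = [-1, 1, 1]
P̄ = F·P·Fᵀ + Q = [15 17 -3; 17 31 -2; -3 -2 5]
y = z − H·x̄ = [-3, 6]
S = H·P̄·Hᵀ + R = [143 210; 210 859]
K = P̄·Hᵀ·S⁻¹ = [-6588/78737 11235/78737; 17463/78737 9480/78737; 10595/78737 -5340/78737]
x' = x̄ + K·y = [8437/78737, 83228/78737, 14912/78737]
P' = (I − K·H)·P̄ = [119964/78737 28795/78737 133779/78737; 28795/78737 23456/78737 39611/78737; 133779/78737 39611/78737 180510/78737]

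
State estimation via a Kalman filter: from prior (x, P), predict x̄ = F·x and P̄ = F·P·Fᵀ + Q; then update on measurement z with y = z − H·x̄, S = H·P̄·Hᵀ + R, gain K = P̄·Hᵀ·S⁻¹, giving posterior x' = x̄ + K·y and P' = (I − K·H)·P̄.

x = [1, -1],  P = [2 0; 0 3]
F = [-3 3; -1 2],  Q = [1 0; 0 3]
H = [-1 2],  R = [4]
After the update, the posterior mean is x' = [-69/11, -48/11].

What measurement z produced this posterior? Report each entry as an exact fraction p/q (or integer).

z = [-3]

x̄ = F·x = [-6, -3]
P̄ = F·P·Fᵀ + Q = [46 24; 24 17]
S = H·P̄·Hᵀ + R = [22]
K = P̄·Hᵀ·S⁻¹ = [1/11; 5/11]
x' − x̄ = [-3/11, -15/11] = K·y
y = (KᵀK)⁻¹·Kᵀ·(x' − x̄) = [-3]
z = y + H·x̄ = [-3] + [0] = [-3]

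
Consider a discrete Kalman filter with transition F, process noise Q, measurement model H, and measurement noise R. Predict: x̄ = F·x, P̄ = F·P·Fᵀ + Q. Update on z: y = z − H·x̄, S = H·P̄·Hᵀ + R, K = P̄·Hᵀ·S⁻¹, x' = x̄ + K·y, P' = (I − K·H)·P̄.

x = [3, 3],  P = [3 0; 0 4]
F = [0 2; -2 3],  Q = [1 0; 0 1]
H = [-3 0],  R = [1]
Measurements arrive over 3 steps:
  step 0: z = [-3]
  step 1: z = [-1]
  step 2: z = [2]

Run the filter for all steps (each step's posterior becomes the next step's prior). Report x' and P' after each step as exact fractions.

step 0: x̄ = F·x = [6, 3]
step 0: P̄ = F·P·Fᵀ + Q = [17 24; 24 49]
step 0: y = z − H·x̄ = [15]
step 0: S = H·P̄·Hᵀ + R = [154]
step 0: K = P̄·Hᵀ·S⁻¹ = [-51/154; -36/77]
step 0: x' = x̄ + K·y = [159/154, -309/77]
step 0: P' = (I − K·H)·P̄ = [17/154 12/77; 12/77 1181/77]
step 1: x̄ = F·x = [-618/77, -1086/77]
step 1: P̄ = F·P·Fᵀ + Q = [4801/77 7038/77; 7038/77 10596/77]
step 1: y = z − H·x̄ = [-1931/77]
step 1: S = H·P̄·Hᵀ + R = [43286/77]
step 1: K = P̄·Hᵀ·S⁻¹ = [-14403/43286; -459/941]
step 1: x' = x̄ + K·y = [13785/43286, -1761/941]
step 1: P' = (I − K·H)·P̄ = [4801/43286 153/941; 153/941 3630/941]
step 2: x̄ = F·x = [-3522/941, -135294/21643]
step 2: P̄ = F·P·Fᵀ + Q = [15461/941 21168/941; 21168/941 740427/21643]
step 2: y = z − H·x̄ = [-8684/941]
step 2: S = H·P̄·Hᵀ + R = [140090/941]
step 2: K = P̄·Hᵀ·S⁻¹ = [-46383/140090; -31752/70045]
step 2: x' = x̄ + K·y = [-48144/70045, -3331326/1611035]
step 2: P' = (I − K·H)·P̄ = [15461/140090 10584/70045; 10584/70045 5830491/1611035]

step 0: x' = [159/154, -309/77], P' = [17/154 12/77; 12/77 1181/77]
step 1: x' = [13785/43286, -1761/941], P' = [4801/43286 153/941; 153/941 3630/941]
step 2: x' = [-48144/70045, -3331326/1611035], P' = [15461/140090 10584/70045; 10584/70045 5830491/1611035]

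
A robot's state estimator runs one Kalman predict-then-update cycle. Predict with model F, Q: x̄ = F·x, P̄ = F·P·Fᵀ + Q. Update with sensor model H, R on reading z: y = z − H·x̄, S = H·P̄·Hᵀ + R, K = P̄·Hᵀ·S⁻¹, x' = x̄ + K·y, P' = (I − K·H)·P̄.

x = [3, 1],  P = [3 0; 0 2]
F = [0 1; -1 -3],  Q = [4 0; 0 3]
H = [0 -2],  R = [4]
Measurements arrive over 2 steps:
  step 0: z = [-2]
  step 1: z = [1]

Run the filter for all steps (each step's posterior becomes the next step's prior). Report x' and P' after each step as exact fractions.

step 0: x̄ = F·x = [1, -6]
step 0: P̄ = F·P·Fᵀ + Q = [6 -6; -6 24]
step 0: y = z − H·x̄ = [-14]
step 0: S = H·P̄·Hᵀ + R = [100]
step 0: K = P̄·Hᵀ·S⁻¹ = [3/25; -12/25]
step 0: x' = x̄ + K·y = [-17/25, 18/25]
step 0: P' = (I − K·H)·P̄ = [114/25 -6/25; -6/25 24/25]
step 1: x̄ = F·x = [18/25, -37/25]
step 1: P̄ = F·P·Fᵀ + Q = [124/25 -66/25; -66/25 369/25]
step 1: y = z − H·x̄ = [-49/25]
step 1: S = H·P̄·Hᵀ + R = [1576/25]
step 1: K = P̄·Hᵀ·S⁻¹ = [33/394; -369/788]
step 1: x' = x̄ + K·y = [219/394, -443/788]
step 1: P' = (I − K·H)·P̄ = [890/197 -33/197; -33/197 369/394]

step 0: x' = [-17/25, 18/25], P' = [114/25 -6/25; -6/25 24/25]
step 1: x' = [219/394, -443/788], P' = [890/197 -33/197; -33/197 369/394]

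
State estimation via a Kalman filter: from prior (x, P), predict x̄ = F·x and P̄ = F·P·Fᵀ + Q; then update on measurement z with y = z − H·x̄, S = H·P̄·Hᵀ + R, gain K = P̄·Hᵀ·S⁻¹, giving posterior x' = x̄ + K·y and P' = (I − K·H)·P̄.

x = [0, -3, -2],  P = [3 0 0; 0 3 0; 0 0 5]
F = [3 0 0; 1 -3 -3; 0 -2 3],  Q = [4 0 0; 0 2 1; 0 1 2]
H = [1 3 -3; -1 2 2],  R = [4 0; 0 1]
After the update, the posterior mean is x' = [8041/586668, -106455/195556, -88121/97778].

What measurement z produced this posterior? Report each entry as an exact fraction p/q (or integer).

x̄ = F·x = [0, 15, 0]
P̄ = F·P·Fᵀ + Q = [31 9 0; 9 77 -26; 0 -26 59]
S = H·P̄·Hᵀ + R = [1781 68; 68 332]
K = P̄·Hᵀ·S⁻¹ = [5035/146667 -27097/586668; 8271/48889 48003/195556; -7429/48889 22481/97778]
x' − x̄ = [8041/586668, -3039795/195556, -88121/97778] = K·y
y = (KᵀK)⁻¹·Kᵀ·(x' − x̄) = [-44, -33]
z = y + H·x̄ = [-44, -33] + [45, 30] = [1, -3]

z = [1, -3]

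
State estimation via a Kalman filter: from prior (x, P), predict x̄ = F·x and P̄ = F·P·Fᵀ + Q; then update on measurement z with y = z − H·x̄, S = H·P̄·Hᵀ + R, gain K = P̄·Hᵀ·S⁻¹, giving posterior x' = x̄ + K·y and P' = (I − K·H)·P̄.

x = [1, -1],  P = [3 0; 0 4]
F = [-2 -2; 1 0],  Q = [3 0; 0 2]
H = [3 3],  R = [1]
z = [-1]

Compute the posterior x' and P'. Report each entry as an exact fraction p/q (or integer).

x̄ = F·x = [0, 1]
P̄ = F·P·Fᵀ + Q = [31 -6; -6 5]
y = z − H·x̄ = [-4]
S = H·P̄·Hᵀ + R = [217]
K = P̄·Hᵀ·S⁻¹ = [75/217; -3/217]
x' = x̄ + K·y = [-300/217, 229/217]
P' = (I − K·H)·P̄ = [1102/217 -1077/217; -1077/217 1076/217]

x' = [-300/217, 229/217]
P' = [1102/217 -1077/217; -1077/217 1076/217]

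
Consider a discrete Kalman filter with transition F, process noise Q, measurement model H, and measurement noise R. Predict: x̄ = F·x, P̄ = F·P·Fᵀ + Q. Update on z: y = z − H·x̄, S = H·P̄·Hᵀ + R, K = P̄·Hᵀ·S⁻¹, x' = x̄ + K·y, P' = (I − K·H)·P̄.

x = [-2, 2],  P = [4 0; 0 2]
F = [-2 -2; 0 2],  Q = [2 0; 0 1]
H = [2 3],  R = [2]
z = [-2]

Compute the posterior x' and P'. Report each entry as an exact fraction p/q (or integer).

x' = [-56/13, 30/13]
P' = [226/13 -148/13; -148/13 698/91]

x̄ = F·x = [0, 4]
P̄ = F·P·Fᵀ + Q = [26 -8; -8 9]
y = z − H·x̄ = [-14]
S = H·P̄·Hᵀ + R = [91]
K = P̄·Hᵀ·S⁻¹ = [4/13; 11/91]
x' = x̄ + K·y = [-56/13, 30/13]
P' = (I − K·H)·P̄ = [226/13 -148/13; -148/13 698/91]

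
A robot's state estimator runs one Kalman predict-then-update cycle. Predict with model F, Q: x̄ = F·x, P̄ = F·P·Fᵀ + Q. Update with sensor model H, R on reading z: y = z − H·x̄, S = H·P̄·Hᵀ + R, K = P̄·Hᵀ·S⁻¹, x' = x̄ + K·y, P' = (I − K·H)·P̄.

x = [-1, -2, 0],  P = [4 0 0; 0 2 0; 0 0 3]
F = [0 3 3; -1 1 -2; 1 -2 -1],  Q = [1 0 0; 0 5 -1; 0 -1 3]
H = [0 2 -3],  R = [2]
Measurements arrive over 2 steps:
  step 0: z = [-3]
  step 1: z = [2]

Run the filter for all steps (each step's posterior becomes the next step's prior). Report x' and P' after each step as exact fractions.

step 0: x' = [-360/73, 37/73, 99/73], P' = [11911/292 -5649/292 -948/73; -5649/292 3691/292 606/73; -948/73 606/73 414/73]
step 1: x' = [-201253/103187, 111011/309561, -134012/309561], P' = [3512917/103187 -3809926/309561 -2601314/309561; -3809926/309561 6438338/928683 4234420/928683; -2601314/309561 4234420/928683 2990654/928683]

step 0: x̄ = F·x = [-6, -1, 3]
step 0: P̄ = F·P·Fᵀ + Q = [46 -12 -21; -12 23 -3; -21 -3 18]
step 0: y = z − H·x̄ = [8]
step 0: S = H·P̄·Hᵀ + R = [292]
step 0: K = P̄·Hᵀ·S⁻¹ = [39/292; 55/292; -15/73]
step 0: x' = x̄ + K·y = [-360/73, 37/73, 99/73]
step 0: P' = (I − K·H)·P̄ = [11911/292 -5649/292 -948/73; -5649/292 3691/292 606/73; -948/73 606/73 414/73]
step 1: x̄ = F·x = [408/73, 199/73, -533/73]
step 1: P̄ = F·P·Fᵀ + Q = [92047/292 5547/73 -77253/292; 5547/73 2530/73 -5539/73; -77253/292 -5539/73 69083/292]
step 1: y = z − H·x̄ = [-1851/73]
step 1: S = H·P̄·Hᵀ + R = [928683/292]
step 1: K = P̄·Hᵀ·S⁻¹ = [92045/309561; 86708/928683; -251561/928683]
step 1: x' = x̄ + K·y = [-201253/103187, 111011/309561, -134012/309561]
step 1: P' = (I − K·H)·P̄ = [3512917/103187 -3809926/309561 -2601314/309561; -3809926/309561 6438338/928683 4234420/928683; -2601314/309561 4234420/928683 2990654/928683]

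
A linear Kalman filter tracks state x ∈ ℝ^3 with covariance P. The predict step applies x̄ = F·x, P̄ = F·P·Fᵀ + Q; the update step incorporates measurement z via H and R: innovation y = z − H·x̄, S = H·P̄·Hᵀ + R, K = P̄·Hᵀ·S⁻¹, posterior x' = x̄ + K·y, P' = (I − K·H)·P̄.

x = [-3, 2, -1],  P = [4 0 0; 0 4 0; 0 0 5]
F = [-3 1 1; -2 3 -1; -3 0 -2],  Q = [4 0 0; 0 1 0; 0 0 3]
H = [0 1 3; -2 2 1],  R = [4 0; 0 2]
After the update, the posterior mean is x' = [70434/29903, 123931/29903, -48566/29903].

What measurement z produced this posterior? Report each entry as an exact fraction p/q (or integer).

z = [-1, 2]

x̄ = F·x = [10, 13, 11]
P̄ = F·P·Fᵀ + Q = [49 31 26; 31 58 34; 26 34 59]
S = H·P̄·Hᵀ + R = [797 313; 313 273]
K = P̄·Hᵀ·S⁻¹ = [32887/119612 -42087/119612; 4034/29903 5014/29903; 8532/29903 -1567/29903]
x' − x̄ = [-228596/29903, -264808/29903, -377499/29903] = K·y
y = (KᵀK)⁻¹·Kᵀ·(x' − x̄) = [-47, -15]
z = y + H·x̄ = [-47, -15] + [46, 17] = [-1, 2]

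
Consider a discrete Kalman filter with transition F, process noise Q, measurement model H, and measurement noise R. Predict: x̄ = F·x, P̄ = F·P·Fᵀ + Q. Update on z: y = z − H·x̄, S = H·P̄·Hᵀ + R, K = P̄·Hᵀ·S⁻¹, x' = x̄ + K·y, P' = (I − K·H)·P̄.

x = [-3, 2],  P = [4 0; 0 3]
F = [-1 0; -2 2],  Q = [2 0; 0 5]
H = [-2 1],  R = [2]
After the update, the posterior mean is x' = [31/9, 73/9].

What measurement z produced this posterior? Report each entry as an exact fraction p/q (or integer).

x̄ = F·x = [3, 10]
P̄ = F·P·Fᵀ + Q = [6 8; 8 33]
S = H·P̄·Hᵀ + R = [27]
K = P̄·Hᵀ·S⁻¹ = [-4/27; 17/27]
x' − x̄ = [4/9, -17/9] = K·y
y = (KᵀK)⁻¹·Kᵀ·(x' − x̄) = [-3]
z = y + H·x̄ = [-3] + [4] = [1]

z = [1]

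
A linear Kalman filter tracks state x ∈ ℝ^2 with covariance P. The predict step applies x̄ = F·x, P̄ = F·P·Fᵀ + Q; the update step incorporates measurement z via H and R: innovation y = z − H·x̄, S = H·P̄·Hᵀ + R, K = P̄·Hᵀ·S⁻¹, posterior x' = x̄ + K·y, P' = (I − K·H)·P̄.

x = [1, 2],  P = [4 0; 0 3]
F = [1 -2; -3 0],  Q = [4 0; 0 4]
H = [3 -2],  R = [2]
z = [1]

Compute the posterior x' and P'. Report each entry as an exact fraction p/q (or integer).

x̄ = F·x = [-3, -3]
P̄ = F·P·Fᵀ + Q = [20 -12; -12 40]
y = z − H·x̄ = [4]
S = H·P̄·Hᵀ + R = [486]
K = P̄·Hᵀ·S⁻¹ = [14/81; -58/243]
x' = x̄ + K·y = [-187/81, -961/243]
P' = (I − K·H)·P̄ = [148/27 652/81; 652/81 2992/243]

x' = [-187/81, -961/243]
P' = [148/27 652/81; 652/81 2992/243]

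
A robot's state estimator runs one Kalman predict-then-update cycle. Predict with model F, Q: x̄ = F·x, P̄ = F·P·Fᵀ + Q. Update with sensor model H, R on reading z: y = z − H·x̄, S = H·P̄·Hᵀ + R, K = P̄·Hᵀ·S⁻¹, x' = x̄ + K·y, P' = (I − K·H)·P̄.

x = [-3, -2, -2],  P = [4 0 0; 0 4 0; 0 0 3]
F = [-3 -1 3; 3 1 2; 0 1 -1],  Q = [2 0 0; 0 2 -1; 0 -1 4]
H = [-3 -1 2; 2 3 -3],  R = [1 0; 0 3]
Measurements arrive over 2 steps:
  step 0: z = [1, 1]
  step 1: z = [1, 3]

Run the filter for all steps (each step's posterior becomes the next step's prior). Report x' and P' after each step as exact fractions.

step 0: x̄ = F·x = [5, -15, 0]
step 0: P̄ = F·P·Fᵀ + Q = [69 -22 -13; -22 54 -3; -13 -3 11]
step 0: y = z − H·x̄ = [1, 36]
step 0: S = H·P̄·Hᵀ + R = [756 -596; -596 810]
step 0: K = P̄·Hᵀ·S⁻¹ = [-52377/128572 -5230/32143; 10069/32143 24897/64286; 1414/32143 -1658/32143]
step 0: x' = x̄ + K·y = [-162637/128572, -23930/32143, -58274/32143]
step 0: P' = (I − K·H)·P̄ = [142041/128572 71259/64286 64533/32143; 71259/64286 188697/64286 105653/32143; 64533/32143 105653/32143 150333/32143]
step 1: x̄ = F·x = [-115657/128572, -1049823/128572, 34344/32143]
step 1: P̄ = F·P·Fᵀ + Q = [997955/128572 2294129/128572 -36025/32143; 2294129/128572 9961375/128572 -219518/32143; -36025/32143 -219518/32143 323895/64286]
step 1: y = z − H·x̄ = [-771487/64286, 4178627/128572]
step 1: S = H·P̄·Hᵀ + R = [10167241/32143 -37384981/64286; -37384981/64286 144924065/128572]
step 1: K = P̄·Hᵀ·S⁻¹ = [-217721817/589872532 -37215995/294936266; 613547359/2359490128 460336131/1179745064; 107725809/2359490128 -11820395/1179745064]
step 1: x' = x̄ + K·y = [-168416559/294936266, 411648089/294936266, 57490307/294936266]
step 1: P' = (I − K·H)·P̄ = [262939893/294936266 509880513/589872532 934899027/589872532; 509880513/589872532 5854095303/2359490128 6293104409/2359490128; 934899027/589872532 6293104409/2359490128 8809809271/2359490128]

step 0: x' = [-162637/128572, -23930/32143, -58274/32143], P' = [142041/128572 71259/64286 64533/32143; 71259/64286 188697/64286 105653/32143; 64533/32143 105653/32143 150333/32143]
step 1: x' = [-168416559/294936266, 411648089/294936266, 57490307/294936266], P' = [262939893/294936266 509880513/589872532 934899027/589872532; 509880513/589872532 5854095303/2359490128 6293104409/2359490128; 934899027/589872532 6293104409/2359490128 8809809271/2359490128]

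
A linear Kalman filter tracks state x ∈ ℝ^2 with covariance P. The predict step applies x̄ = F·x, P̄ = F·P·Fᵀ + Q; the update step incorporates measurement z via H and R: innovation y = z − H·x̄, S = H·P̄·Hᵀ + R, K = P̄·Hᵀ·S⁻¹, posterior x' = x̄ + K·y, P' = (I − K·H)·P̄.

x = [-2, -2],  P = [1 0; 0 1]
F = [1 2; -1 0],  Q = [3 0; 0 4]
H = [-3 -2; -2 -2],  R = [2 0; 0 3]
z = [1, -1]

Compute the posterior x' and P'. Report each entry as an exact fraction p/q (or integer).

x̄ = F·x = [-6, 2]
P̄ = F·P·Fᵀ + Q = [8 -1; -1 5]
y = z − H·x̄ = [-13, -9]
S = H·P̄·Hᵀ + R = [82 58; 58 47]
K = P̄·Hᵀ·S⁻¹ = [-111/245 64/245; 27/98 -25/49]
x' = x̄ + K·y = [-603/245, 295/98]
P' = (I − K·H)·P̄ = [414/245 -102/49; -102/49 279/98]

x' = [-603/245, 295/98]
P' = [414/245 -102/49; -102/49 279/98]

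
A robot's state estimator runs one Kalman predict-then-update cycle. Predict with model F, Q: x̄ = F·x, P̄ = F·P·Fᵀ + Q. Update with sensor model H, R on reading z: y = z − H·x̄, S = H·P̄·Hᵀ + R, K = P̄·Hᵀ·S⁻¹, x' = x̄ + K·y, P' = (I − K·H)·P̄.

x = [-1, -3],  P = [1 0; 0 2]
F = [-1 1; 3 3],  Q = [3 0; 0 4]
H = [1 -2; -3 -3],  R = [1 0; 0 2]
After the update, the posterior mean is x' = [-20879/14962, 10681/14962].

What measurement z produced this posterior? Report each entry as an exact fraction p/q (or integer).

x̄ = F·x = [-2, -12]
P̄ = F·P·Fᵀ + Q = [6 3; 3 31]
S = H·P̄·Hᵀ + R = [119 177; 177 389]
K = P̄·Hᵀ·S⁻¹ = [4779/14962 -3213/14962; -4897/14962 -1695/14962]
x' − x̄ = [9045/14962, 190225/14962] = K·y
y = (KᵀK)⁻¹·Kᵀ·(x' − x̄) = [-25, -40]
z = y + H·x̄ = [-25, -40] + [22, 42] = [-3, 2]

z = [-3, 2]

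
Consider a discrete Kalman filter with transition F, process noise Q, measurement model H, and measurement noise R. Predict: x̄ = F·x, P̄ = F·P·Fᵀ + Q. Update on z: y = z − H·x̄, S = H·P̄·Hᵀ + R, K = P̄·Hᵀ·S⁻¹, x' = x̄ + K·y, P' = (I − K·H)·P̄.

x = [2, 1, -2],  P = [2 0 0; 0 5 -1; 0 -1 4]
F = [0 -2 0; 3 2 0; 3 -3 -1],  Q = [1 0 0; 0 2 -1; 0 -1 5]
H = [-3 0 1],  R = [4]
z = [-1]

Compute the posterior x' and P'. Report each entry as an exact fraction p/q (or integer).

x̄ = F·x = [-2, 8, 5]
P̄ = F·P·Fᵀ + Q = [21 -20 28; -20 40 -11; 28 -11 66]
y = z − H·x̄ = [-12]
S = H·P̄·Hᵀ + R = [91]
K = P̄·Hᵀ·S⁻¹ = [-5/13; 7/13; -18/91]
x' = x̄ + K·y = [34/13, 20/13, 671/91]
P' = (I − K·H)·P̄ = [98/13 -15/13 274/13; -15/13 177/13 -17/13; 274/13 -17/13 5682/91]

x' = [34/13, 20/13, 671/91]
P' = [98/13 -15/13 274/13; -15/13 177/13 -17/13; 274/13 -17/13 5682/91]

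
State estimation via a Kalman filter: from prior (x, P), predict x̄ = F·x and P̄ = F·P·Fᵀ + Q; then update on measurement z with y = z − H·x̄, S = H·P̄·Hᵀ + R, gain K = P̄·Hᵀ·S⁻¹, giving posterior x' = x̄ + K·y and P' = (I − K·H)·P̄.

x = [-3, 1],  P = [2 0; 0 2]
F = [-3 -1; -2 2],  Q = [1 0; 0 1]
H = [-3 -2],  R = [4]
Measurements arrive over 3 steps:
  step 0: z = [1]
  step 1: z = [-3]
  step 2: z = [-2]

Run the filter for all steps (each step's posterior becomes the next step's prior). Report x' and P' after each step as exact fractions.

step 0: x' = [-383/357, 478/357], P' = [1256/357 -1726/357; -1726/357 2705/357]
step 1: x' = [7229/14773, 35410/44319], P' = [25040/14773 -102650/44319; -102650/44319 183011/44319]
step 2: x' = [-34408960/24450921, 8339876/2716769], P' = [42391984/24450921 -6447622/2716769; -6447622/2716769 11432093/2716769]

step 0: x̄ = F·x = [8, 8]
step 0: P̄ = F·P·Fᵀ + Q = [21 8; 8 17]
step 0: y = z − H·x̄ = [41]
step 0: S = H·P̄·Hᵀ + R = [357]
step 0: K = P̄·Hᵀ·S⁻¹ = [-79/357; -58/357]
step 0: x' = x̄ + K·y = [-383/357, 478/357]
step 0: P' = (I − K·H)·P̄ = [1256/357 -1726/357; -1726/357 2705/357]
step 1: x̄ = F·x = [671/357, 82/17]
step 1: P̄ = F·P·Fᵀ + Q = [4010/357 430/17; 430/17 1429/17]
step 1: y = z − H·x̄ = [86/7]
step 1: S = H·P̄·Hᵀ + R = [5214/7]
step 1: K = P̄·Hᵀ·S⁻¹ = [-295/2607; -854/2607]
step 1: x' = x̄ + K·y = [7229/14773, 35410/44319]
step 1: P' = (I − K·H)·P̄ = [25040/14773 -102650/44319; -102650/44319 183011/44319]
step 2: x̄ = F·x = [-100471/44319, 27446/44319]
step 2: P̄ = F·P·Fᵀ + Q = [287510/44319 495298/44319; 495298/44319 632681/14773]
step 2: y = z − H·x̄ = [-30469/4029]
step 2: S = H·P̄·Hᵀ + R = [493958/1343]
step 2: K = P̄·Hᵀ·S⁻¹ = [-84233/740937; -80030/246979]
step 2: x' = x̄ + K·y = [-34408960/24450921, 8339876/2716769]
step 2: P' = (I − K·H)·P̄ = [42391984/24450921 -6447622/2716769; -6447622/2716769 11432093/2716769]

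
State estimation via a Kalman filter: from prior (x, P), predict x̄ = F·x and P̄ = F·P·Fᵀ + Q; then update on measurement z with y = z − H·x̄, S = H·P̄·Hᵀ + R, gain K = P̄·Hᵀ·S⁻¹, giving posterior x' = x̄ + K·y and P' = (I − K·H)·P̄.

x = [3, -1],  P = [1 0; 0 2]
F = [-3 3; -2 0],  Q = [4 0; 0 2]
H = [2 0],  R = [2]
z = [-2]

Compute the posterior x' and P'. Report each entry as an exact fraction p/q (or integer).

x̄ = F·x = [-12, -6]
P̄ = F·P·Fᵀ + Q = [31 6; 6 6]
y = z − H·x̄ = [22]
S = H·P̄·Hᵀ + R = [126]
K = P̄·Hᵀ·S⁻¹ = [31/63; 2/21]
x' = x̄ + K·y = [-74/63, -82/21]
P' = (I − K·H)·P̄ = [31/63 2/21; 2/21 34/7]

x' = [-74/63, -82/21]
P' = [31/63 2/21; 2/21 34/7]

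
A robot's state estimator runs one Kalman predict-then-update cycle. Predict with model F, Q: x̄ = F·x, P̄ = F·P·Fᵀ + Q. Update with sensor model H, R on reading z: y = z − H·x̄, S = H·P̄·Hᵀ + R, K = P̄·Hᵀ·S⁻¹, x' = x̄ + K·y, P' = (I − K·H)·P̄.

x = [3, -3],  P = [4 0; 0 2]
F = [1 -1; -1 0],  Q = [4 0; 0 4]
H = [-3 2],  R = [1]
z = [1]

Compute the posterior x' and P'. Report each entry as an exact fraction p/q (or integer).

x' = [4/9, 187/171]
P' = [14/9 20/9; 20/9 584/171]

x̄ = F·x = [6, -3]
P̄ = F·P·Fᵀ + Q = [10 -4; -4 8]
y = z − H·x̄ = [25]
S = H·P̄·Hᵀ + R = [171]
K = P̄·Hᵀ·S⁻¹ = [-2/9; 28/171]
x' = x̄ + K·y = [4/9, 187/171]
P' = (I − K·H)·P̄ = [14/9 20/9; 20/9 584/171]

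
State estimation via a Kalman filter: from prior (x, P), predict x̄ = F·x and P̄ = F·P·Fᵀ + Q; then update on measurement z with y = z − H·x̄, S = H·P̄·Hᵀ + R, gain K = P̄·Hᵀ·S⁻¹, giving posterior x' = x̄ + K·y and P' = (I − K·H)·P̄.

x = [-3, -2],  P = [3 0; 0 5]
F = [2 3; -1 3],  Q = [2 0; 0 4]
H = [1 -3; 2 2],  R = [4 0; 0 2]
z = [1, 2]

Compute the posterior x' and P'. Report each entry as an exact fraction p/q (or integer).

x' = [40108/51313, 5753/51313]
P' = [26535/51313 -7579/51313; -7579/51313 14131/51313]

x̄ = F·x = [-12, -3]
P̄ = F·P·Fᵀ + Q = [59 39; 39 52]
y = z − H·x̄ = [4, 32]
S = H·P̄·Hᵀ + R = [297 -350; -350 758]
K = P̄·Hᵀ·S⁻¹ = [12318/51313 18956/51313; -12493/51313 6552/51313]
x' = x̄ + K·y = [40108/51313, 5753/51313]
P' = (I − K·H)·P̄ = [26535/51313 -7579/51313; -7579/51313 14131/51313]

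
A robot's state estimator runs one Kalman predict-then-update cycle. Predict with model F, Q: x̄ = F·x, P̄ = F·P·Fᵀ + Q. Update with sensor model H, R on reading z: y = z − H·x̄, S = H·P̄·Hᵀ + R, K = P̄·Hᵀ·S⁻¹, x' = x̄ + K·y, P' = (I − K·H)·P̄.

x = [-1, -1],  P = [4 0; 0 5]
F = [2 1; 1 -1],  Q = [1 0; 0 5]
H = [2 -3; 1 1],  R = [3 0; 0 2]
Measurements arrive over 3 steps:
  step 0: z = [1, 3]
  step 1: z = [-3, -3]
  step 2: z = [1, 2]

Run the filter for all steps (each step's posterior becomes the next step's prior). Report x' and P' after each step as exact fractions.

step 0: x' = [14426/7963, 7277/7963], P' = [6411/7963 2709/7963; 2709/7963 3373/7963]
step 1: x' = [-4036209/2623345, -569814/2623345], P' = [1912776/2623345 792256/2623345; 792256/2623345 3120598/7870035]
step 2: x' = [5337342238/7214582117, 1895875016/7214582117], P' = [5203653405/7214582117 2154281727/7214582117; 2154281727/7214582117 2849896263/7214582117]

step 0: x̄ = F·x = [-3, 0]
step 0: P̄ = F·P·Fᵀ + Q = [22 3; 3 14]
step 0: y = z − H·x̄ = [7, 6]
step 0: S = H·P̄·Hᵀ + R = [181 -1; -1 44]
step 0: K = P̄·Hᵀ·S⁻¹ = [1565/7963 4560/7963; -1567/7963 3041/7963]
step 0: x' = x̄ + K·y = [14426/7963, 7277/7963]
step 0: P' = (I − K·H)·P̄ = [6411/7963 2709/7963; 2709/7963 3373/7963]
step 1: x̄ = F·x = [36129/7963, 7149/7963]
step 1: P̄ = F·P·Fᵀ + Q = [47816/7963 6740/7963; 6740/7963 44181/7963]
step 1: y = z − H·x̄ = [-74700/7963, -67167/7963]
step 1: S = H·P̄·Hᵀ + R = [531902/7963 -43651/7963; -43651/7963 121403/7963]
step 1: K = P̄·Hᵀ·S⁻¹ = [482928/2623345 1352516/2623345; -1536086/7870035 2748683/7870035]
step 1: x' = x̄ + K·y = [-4036209/2623345, -569814/2623345]
step 1: P' = (I − K·H)·P̄ = [1912776/2623345 792256/2623345; 792256/2623345 3120598/7870035]
step 2: x̄ = F·x = [-8642232/2623345, -693279/524669]
step 2: P̄ = F·P·Fᵀ + Q = [43451017/7870035 1195858/1574007; 1195858/1574007 8691113/1574007]
step 2: y = z − H·x̄ = [9508624/2623345, 17355317/2623345]
step 2: S = H·P̄·Hᵀ + R = [516762778/7870035 -16481317/2623345; -16481317/2623345 38201744/2623345]
step 2: K = P̄·Hᵀ·S⁻¹ = [1314820543/7214582117 3678967566/7214582117; -1413708445/7214582117 2502088995/7214582117]
step 2: x' = x̄ + K·y = [5337342238/7214582117, 1895875016/7214582117]
step 2: P' = (I − K·H)·P̄ = [5203653405/7214582117 2154281727/7214582117; 2154281727/7214582117 2849896263/7214582117]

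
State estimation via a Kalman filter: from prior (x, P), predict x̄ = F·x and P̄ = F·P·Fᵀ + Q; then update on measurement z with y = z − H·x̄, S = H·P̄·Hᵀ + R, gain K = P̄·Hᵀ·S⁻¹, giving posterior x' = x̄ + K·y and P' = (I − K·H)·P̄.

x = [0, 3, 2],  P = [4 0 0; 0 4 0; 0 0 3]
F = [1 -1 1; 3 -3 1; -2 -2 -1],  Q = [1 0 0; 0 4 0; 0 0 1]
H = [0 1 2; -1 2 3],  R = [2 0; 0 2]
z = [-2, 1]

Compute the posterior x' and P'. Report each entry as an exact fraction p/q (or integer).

x' = [1349/1120, 69/16, -2771/1120]
P' = [22227/2240 627/32 -21813/2240; 627/32 761/16 -789/32; -21813/2240 -789/32 29187/2240]

x̄ = F·x = [-1, -7, -8]
P̄ = F·P·Fᵀ + Q = [12 27 -3; 27 79 -3; -3 -3 36]
y = z − H·x̄ = [21, 38]
S = H·P̄·Hᵀ + R = [213 332; 332 528]
K = P̄·Hᵀ·S⁻¹ = [33/560 57/2240; -7/8 25/32; 393/560 -543/2240]
x' = x̄ + K·y = [1349/1120, 69/16, -2771/1120]
P' = (I − K·H)·P̄ = [22227/2240 627/32 -21813/2240; 627/32 761/16 -789/32; -21813/2240 -789/32 29187/2240]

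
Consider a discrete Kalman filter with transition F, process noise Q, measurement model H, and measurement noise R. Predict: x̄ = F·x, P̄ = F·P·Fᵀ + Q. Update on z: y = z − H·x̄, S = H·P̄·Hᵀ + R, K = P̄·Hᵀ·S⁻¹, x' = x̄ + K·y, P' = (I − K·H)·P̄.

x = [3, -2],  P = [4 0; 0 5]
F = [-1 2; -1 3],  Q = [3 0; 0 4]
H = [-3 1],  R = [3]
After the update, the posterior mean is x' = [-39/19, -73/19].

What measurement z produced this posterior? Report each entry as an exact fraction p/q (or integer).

x̄ = F·x = [-7, -9]
P̄ = F·P·Fᵀ + Q = [27 34; 34 53]
S = H·P̄·Hᵀ + R = [95]
K = P̄·Hᵀ·S⁻¹ = [-47/95; -49/95]
x' − x̄ = [94/19, 98/19] = K·y
y = (KᵀK)⁻¹·Kᵀ·(x' − x̄) = [-10]
z = y + H·x̄ = [-10] + [12] = [2]

z = [2]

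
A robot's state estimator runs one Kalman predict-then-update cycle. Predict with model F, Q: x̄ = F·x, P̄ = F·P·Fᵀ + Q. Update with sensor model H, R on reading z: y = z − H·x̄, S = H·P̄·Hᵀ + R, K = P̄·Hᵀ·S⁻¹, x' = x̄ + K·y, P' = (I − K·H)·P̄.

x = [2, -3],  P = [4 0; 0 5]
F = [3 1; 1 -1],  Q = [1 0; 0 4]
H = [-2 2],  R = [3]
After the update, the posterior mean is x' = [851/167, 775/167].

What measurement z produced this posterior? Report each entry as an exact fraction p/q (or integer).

z = [-1]

x̄ = F·x = [3, 5]
P̄ = F·P·Fᵀ + Q = [42 7; 7 13]
S = H·P̄·Hᵀ + R = [167]
K = P̄·Hᵀ·S⁻¹ = [-70/167; 12/167]
x' − x̄ = [350/167, -60/167] = K·y
y = (KᵀK)⁻¹·Kᵀ·(x' − x̄) = [-5]
z = y + H·x̄ = [-5] + [4] = [-1]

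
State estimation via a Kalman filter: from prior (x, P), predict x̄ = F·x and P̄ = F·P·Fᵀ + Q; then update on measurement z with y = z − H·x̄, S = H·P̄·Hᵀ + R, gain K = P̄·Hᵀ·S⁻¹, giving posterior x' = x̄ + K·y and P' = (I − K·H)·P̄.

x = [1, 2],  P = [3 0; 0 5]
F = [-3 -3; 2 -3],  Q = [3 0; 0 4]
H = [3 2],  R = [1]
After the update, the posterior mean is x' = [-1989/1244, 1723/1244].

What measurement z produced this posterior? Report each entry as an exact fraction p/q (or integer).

x̄ = F·x = [-9, -4]
P̄ = F·P·Fᵀ + Q = [75 27; 27 61]
S = H·P̄·Hᵀ + R = [1244]
K = P̄·Hᵀ·S⁻¹ = [279/1244; 203/1244]
x' − x̄ = [9207/1244, 6699/1244] = K·y
y = (KᵀK)⁻¹·Kᵀ·(x' − x̄) = [33]
z = y + H·x̄ = [33] + [-35] = [-2]

z = [-2]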